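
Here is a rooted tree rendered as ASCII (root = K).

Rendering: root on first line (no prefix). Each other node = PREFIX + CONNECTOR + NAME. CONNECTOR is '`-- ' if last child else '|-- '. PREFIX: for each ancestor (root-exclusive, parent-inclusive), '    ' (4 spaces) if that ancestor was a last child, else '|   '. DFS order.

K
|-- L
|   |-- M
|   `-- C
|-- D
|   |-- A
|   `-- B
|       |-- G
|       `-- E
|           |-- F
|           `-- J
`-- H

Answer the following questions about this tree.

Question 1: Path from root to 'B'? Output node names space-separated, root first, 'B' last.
Answer: K D B

Derivation:
Walk down from root: K -> D -> B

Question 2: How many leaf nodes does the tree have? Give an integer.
Answer: 7

Derivation:
Leaves (nodes with no children): A, C, F, G, H, J, M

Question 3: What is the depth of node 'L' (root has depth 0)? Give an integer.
Path from root to L: K -> L
Depth = number of edges = 1

Answer: 1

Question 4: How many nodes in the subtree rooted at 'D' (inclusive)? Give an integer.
Subtree rooted at D contains: A, B, D, E, F, G, J
Count = 7

Answer: 7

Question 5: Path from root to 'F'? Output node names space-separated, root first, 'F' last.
Walk down from root: K -> D -> B -> E -> F

Answer: K D B E F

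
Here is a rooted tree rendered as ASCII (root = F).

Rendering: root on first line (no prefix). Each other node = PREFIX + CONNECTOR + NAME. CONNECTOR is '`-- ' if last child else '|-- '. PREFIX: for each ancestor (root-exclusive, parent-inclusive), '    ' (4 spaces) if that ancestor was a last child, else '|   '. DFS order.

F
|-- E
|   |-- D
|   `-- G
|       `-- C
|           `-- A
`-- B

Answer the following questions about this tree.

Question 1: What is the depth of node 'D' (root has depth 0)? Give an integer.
Answer: 2

Derivation:
Path from root to D: F -> E -> D
Depth = number of edges = 2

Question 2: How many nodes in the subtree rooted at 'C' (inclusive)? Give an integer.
Subtree rooted at C contains: A, C
Count = 2

Answer: 2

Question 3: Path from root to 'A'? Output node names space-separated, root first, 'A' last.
Walk down from root: F -> E -> G -> C -> A

Answer: F E G C A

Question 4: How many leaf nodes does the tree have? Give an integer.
Answer: 3

Derivation:
Leaves (nodes with no children): A, B, D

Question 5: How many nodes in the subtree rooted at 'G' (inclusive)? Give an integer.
Answer: 3

Derivation:
Subtree rooted at G contains: A, C, G
Count = 3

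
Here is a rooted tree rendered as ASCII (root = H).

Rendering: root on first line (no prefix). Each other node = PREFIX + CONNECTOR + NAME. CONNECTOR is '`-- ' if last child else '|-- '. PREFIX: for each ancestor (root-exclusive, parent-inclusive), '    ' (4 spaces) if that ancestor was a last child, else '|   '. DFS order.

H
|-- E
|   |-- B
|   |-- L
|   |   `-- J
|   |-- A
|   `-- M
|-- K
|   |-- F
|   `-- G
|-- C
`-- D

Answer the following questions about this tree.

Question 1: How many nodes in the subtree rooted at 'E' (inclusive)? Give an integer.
Subtree rooted at E contains: A, B, E, J, L, M
Count = 6

Answer: 6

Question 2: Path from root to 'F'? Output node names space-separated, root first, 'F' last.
Walk down from root: H -> K -> F

Answer: H K F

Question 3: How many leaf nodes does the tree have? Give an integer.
Leaves (nodes with no children): A, B, C, D, F, G, J, M

Answer: 8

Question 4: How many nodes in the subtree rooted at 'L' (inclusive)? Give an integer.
Answer: 2

Derivation:
Subtree rooted at L contains: J, L
Count = 2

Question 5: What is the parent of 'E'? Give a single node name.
Scan adjacency: E appears as child of H

Answer: H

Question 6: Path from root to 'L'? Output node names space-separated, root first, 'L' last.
Answer: H E L

Derivation:
Walk down from root: H -> E -> L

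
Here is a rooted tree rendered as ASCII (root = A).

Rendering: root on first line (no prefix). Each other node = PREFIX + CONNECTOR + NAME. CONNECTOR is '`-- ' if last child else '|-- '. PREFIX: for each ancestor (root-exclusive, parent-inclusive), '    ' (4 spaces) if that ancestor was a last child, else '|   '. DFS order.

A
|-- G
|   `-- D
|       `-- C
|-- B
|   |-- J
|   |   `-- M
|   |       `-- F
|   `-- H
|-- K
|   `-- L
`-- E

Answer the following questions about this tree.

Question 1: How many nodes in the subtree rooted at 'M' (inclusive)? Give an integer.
Answer: 2

Derivation:
Subtree rooted at M contains: F, M
Count = 2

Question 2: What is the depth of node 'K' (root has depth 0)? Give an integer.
Path from root to K: A -> K
Depth = number of edges = 1

Answer: 1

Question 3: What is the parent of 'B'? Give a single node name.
Scan adjacency: B appears as child of A

Answer: A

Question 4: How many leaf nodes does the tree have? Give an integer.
Answer: 5

Derivation:
Leaves (nodes with no children): C, E, F, H, L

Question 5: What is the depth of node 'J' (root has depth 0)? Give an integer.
Answer: 2

Derivation:
Path from root to J: A -> B -> J
Depth = number of edges = 2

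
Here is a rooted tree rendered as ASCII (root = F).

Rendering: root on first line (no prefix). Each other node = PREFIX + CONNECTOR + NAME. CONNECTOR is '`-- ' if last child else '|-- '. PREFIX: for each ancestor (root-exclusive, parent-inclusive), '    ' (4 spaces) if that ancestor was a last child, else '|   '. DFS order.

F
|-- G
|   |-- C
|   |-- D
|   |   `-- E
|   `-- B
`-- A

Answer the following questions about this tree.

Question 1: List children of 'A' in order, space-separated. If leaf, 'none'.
Node A's children (from adjacency): (leaf)

Answer: none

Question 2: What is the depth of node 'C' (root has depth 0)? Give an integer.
Path from root to C: F -> G -> C
Depth = number of edges = 2

Answer: 2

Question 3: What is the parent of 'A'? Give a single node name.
Answer: F

Derivation:
Scan adjacency: A appears as child of F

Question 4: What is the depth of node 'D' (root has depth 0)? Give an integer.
Path from root to D: F -> G -> D
Depth = number of edges = 2

Answer: 2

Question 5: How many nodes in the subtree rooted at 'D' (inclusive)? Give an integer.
Subtree rooted at D contains: D, E
Count = 2

Answer: 2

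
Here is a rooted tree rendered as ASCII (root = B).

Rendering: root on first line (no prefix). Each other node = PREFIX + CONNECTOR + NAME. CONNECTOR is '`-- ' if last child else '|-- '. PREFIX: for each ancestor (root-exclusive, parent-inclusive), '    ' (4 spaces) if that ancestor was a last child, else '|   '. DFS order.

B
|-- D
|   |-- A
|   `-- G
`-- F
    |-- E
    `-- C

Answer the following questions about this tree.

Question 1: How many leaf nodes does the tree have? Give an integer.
Leaves (nodes with no children): A, C, E, G

Answer: 4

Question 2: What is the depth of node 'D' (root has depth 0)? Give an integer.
Path from root to D: B -> D
Depth = number of edges = 1

Answer: 1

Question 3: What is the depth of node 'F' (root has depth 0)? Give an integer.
Path from root to F: B -> F
Depth = number of edges = 1

Answer: 1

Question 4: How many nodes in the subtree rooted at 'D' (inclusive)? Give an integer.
Answer: 3

Derivation:
Subtree rooted at D contains: A, D, G
Count = 3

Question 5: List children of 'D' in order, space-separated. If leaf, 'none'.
Answer: A G

Derivation:
Node D's children (from adjacency): A, G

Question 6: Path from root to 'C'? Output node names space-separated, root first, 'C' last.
Walk down from root: B -> F -> C

Answer: B F C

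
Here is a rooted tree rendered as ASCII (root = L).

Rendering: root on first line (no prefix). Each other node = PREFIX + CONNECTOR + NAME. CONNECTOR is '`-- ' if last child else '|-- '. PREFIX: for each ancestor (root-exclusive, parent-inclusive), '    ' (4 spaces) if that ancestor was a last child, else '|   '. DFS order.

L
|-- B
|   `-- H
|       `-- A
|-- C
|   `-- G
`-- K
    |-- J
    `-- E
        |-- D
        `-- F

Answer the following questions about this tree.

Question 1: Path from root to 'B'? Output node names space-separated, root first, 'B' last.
Answer: L B

Derivation:
Walk down from root: L -> B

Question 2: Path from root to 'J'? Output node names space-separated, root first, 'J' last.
Answer: L K J

Derivation:
Walk down from root: L -> K -> J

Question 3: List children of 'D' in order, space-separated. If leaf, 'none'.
Answer: none

Derivation:
Node D's children (from adjacency): (leaf)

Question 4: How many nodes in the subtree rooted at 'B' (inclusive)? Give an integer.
Answer: 3

Derivation:
Subtree rooted at B contains: A, B, H
Count = 3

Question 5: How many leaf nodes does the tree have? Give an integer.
Answer: 5

Derivation:
Leaves (nodes with no children): A, D, F, G, J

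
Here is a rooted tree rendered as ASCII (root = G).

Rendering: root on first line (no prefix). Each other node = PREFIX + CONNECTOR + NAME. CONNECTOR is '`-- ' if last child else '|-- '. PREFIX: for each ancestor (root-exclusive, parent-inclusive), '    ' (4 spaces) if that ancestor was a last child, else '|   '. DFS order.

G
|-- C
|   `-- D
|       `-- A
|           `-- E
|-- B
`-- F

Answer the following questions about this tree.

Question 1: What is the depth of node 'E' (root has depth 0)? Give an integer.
Answer: 4

Derivation:
Path from root to E: G -> C -> D -> A -> E
Depth = number of edges = 4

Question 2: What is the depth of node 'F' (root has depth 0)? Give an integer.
Path from root to F: G -> F
Depth = number of edges = 1

Answer: 1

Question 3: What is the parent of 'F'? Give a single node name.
Answer: G

Derivation:
Scan adjacency: F appears as child of G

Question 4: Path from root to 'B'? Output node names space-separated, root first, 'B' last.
Walk down from root: G -> B

Answer: G B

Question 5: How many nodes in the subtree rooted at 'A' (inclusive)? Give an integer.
Subtree rooted at A contains: A, E
Count = 2

Answer: 2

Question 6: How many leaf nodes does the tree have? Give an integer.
Answer: 3

Derivation:
Leaves (nodes with no children): B, E, F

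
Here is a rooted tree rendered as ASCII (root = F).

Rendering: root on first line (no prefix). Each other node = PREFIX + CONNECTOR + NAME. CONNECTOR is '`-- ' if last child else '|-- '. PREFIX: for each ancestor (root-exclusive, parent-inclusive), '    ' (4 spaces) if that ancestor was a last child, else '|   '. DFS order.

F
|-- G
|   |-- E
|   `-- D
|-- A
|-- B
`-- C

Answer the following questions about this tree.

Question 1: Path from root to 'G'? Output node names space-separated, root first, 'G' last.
Walk down from root: F -> G

Answer: F G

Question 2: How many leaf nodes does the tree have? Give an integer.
Answer: 5

Derivation:
Leaves (nodes with no children): A, B, C, D, E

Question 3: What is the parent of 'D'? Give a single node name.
Scan adjacency: D appears as child of G

Answer: G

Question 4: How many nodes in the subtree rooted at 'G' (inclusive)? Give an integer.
Answer: 3

Derivation:
Subtree rooted at G contains: D, E, G
Count = 3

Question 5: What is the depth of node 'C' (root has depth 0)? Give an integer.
Answer: 1

Derivation:
Path from root to C: F -> C
Depth = number of edges = 1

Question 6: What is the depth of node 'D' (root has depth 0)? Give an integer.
Path from root to D: F -> G -> D
Depth = number of edges = 2

Answer: 2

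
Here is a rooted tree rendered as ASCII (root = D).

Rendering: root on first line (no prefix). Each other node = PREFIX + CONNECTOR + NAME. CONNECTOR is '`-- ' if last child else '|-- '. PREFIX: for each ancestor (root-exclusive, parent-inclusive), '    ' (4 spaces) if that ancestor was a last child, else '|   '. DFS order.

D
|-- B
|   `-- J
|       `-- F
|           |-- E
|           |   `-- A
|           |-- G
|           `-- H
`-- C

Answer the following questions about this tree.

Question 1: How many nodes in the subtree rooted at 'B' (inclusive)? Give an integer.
Answer: 7

Derivation:
Subtree rooted at B contains: A, B, E, F, G, H, J
Count = 7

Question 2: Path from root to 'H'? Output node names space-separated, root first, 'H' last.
Answer: D B J F H

Derivation:
Walk down from root: D -> B -> J -> F -> H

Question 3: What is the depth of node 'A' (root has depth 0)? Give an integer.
Answer: 5

Derivation:
Path from root to A: D -> B -> J -> F -> E -> A
Depth = number of edges = 5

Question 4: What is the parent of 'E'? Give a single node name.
Scan adjacency: E appears as child of F

Answer: F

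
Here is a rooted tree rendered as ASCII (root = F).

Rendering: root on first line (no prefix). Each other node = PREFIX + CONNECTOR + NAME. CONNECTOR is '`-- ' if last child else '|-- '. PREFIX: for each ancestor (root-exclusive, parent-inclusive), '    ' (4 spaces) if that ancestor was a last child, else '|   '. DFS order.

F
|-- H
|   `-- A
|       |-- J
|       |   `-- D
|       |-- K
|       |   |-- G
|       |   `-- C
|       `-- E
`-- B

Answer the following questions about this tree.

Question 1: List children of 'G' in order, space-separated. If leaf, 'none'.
Answer: none

Derivation:
Node G's children (from adjacency): (leaf)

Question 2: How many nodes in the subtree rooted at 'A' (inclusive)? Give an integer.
Answer: 7

Derivation:
Subtree rooted at A contains: A, C, D, E, G, J, K
Count = 7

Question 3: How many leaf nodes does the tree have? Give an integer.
Answer: 5

Derivation:
Leaves (nodes with no children): B, C, D, E, G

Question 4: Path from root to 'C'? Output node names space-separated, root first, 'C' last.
Answer: F H A K C

Derivation:
Walk down from root: F -> H -> A -> K -> C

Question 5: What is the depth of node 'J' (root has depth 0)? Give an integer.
Path from root to J: F -> H -> A -> J
Depth = number of edges = 3

Answer: 3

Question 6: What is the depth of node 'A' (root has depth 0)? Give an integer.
Answer: 2

Derivation:
Path from root to A: F -> H -> A
Depth = number of edges = 2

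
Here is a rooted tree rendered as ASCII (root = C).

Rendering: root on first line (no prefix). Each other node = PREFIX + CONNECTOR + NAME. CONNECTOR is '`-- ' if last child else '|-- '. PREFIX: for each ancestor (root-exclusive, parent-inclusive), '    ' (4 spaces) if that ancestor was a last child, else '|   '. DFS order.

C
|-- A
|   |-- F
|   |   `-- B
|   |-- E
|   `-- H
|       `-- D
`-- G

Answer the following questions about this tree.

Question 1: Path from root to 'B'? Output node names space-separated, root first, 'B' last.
Answer: C A F B

Derivation:
Walk down from root: C -> A -> F -> B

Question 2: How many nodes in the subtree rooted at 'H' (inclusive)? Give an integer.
Subtree rooted at H contains: D, H
Count = 2

Answer: 2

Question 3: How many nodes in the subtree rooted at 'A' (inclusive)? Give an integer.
Answer: 6

Derivation:
Subtree rooted at A contains: A, B, D, E, F, H
Count = 6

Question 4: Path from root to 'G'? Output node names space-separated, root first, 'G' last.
Walk down from root: C -> G

Answer: C G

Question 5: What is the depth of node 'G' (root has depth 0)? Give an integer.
Answer: 1

Derivation:
Path from root to G: C -> G
Depth = number of edges = 1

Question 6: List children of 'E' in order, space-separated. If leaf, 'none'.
Node E's children (from adjacency): (leaf)

Answer: none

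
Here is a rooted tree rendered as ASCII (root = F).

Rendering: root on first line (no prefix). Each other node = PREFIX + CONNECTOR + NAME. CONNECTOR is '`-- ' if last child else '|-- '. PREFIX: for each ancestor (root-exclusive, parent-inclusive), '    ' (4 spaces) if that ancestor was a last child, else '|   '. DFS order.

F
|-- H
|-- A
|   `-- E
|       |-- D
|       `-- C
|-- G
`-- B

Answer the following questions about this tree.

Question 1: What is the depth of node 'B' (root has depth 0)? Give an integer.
Path from root to B: F -> B
Depth = number of edges = 1

Answer: 1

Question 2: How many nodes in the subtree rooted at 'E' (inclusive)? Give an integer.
Answer: 3

Derivation:
Subtree rooted at E contains: C, D, E
Count = 3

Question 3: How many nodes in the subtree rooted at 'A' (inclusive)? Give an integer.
Answer: 4

Derivation:
Subtree rooted at A contains: A, C, D, E
Count = 4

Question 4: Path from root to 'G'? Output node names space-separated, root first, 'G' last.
Walk down from root: F -> G

Answer: F G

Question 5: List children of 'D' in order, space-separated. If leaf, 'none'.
Node D's children (from adjacency): (leaf)

Answer: none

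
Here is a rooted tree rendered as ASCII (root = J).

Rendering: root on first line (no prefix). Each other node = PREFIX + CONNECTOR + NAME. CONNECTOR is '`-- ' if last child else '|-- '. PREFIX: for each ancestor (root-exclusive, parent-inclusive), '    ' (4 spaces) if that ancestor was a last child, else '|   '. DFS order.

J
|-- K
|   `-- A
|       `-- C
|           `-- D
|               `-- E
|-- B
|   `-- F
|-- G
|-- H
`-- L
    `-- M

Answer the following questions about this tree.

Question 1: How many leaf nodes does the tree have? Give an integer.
Answer: 5

Derivation:
Leaves (nodes with no children): E, F, G, H, M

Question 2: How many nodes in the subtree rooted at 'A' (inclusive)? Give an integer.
Subtree rooted at A contains: A, C, D, E
Count = 4

Answer: 4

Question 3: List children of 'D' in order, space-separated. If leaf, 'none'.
Node D's children (from adjacency): E

Answer: E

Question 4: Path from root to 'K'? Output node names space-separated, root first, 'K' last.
Walk down from root: J -> K

Answer: J K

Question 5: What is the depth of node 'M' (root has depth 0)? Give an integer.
Answer: 2

Derivation:
Path from root to M: J -> L -> M
Depth = number of edges = 2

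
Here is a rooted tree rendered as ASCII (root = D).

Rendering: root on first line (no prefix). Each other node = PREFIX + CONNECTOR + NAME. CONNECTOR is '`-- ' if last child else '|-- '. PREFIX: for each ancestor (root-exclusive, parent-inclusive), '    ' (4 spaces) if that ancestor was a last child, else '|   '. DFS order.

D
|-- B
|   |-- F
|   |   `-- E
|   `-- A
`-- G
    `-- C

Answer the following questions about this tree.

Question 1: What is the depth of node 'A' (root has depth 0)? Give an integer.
Answer: 2

Derivation:
Path from root to A: D -> B -> A
Depth = number of edges = 2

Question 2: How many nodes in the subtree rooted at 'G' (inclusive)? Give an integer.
Subtree rooted at G contains: C, G
Count = 2

Answer: 2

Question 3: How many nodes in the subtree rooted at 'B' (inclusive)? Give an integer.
Subtree rooted at B contains: A, B, E, F
Count = 4

Answer: 4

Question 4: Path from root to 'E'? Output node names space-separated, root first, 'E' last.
Answer: D B F E

Derivation:
Walk down from root: D -> B -> F -> E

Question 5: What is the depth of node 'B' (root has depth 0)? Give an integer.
Path from root to B: D -> B
Depth = number of edges = 1

Answer: 1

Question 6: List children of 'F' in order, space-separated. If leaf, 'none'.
Node F's children (from adjacency): E

Answer: E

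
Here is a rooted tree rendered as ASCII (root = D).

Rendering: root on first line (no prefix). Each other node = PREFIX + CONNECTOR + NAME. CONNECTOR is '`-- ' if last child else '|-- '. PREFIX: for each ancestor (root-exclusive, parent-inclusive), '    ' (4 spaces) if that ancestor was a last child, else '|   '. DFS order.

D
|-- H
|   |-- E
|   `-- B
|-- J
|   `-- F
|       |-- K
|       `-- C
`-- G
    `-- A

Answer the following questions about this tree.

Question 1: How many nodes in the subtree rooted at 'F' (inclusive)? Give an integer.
Subtree rooted at F contains: C, F, K
Count = 3

Answer: 3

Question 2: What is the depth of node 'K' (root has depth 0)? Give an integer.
Answer: 3

Derivation:
Path from root to K: D -> J -> F -> K
Depth = number of edges = 3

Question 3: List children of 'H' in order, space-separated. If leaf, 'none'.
Node H's children (from adjacency): E, B

Answer: E B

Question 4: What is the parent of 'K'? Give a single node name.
Answer: F

Derivation:
Scan adjacency: K appears as child of F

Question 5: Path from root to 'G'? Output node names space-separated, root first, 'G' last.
Walk down from root: D -> G

Answer: D G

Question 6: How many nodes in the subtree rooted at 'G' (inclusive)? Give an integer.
Subtree rooted at G contains: A, G
Count = 2

Answer: 2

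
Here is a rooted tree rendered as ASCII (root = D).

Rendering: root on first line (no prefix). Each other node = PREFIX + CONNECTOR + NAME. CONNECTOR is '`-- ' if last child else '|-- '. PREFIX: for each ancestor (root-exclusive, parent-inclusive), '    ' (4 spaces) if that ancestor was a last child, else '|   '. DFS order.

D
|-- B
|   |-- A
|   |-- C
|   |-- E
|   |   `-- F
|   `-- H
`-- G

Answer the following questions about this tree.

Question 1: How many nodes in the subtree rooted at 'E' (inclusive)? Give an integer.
Subtree rooted at E contains: E, F
Count = 2

Answer: 2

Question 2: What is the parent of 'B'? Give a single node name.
Scan adjacency: B appears as child of D

Answer: D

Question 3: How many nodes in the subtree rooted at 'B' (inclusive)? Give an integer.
Subtree rooted at B contains: A, B, C, E, F, H
Count = 6

Answer: 6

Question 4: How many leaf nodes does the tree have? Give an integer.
Leaves (nodes with no children): A, C, F, G, H

Answer: 5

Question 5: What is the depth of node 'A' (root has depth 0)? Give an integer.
Answer: 2

Derivation:
Path from root to A: D -> B -> A
Depth = number of edges = 2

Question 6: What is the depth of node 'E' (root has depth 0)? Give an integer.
Path from root to E: D -> B -> E
Depth = number of edges = 2

Answer: 2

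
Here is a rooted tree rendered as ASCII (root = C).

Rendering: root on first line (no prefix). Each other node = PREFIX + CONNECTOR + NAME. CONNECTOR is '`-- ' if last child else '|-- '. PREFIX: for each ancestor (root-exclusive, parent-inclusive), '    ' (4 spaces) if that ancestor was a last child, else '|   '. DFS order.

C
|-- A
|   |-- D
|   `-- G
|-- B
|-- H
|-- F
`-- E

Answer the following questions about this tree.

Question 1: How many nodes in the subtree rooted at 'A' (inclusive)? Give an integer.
Subtree rooted at A contains: A, D, G
Count = 3

Answer: 3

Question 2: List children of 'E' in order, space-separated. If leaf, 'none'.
Answer: none

Derivation:
Node E's children (from adjacency): (leaf)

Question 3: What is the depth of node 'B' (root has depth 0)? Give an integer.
Answer: 1

Derivation:
Path from root to B: C -> B
Depth = number of edges = 1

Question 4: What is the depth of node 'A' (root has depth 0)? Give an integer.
Path from root to A: C -> A
Depth = number of edges = 1

Answer: 1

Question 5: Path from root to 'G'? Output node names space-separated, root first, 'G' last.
Answer: C A G

Derivation:
Walk down from root: C -> A -> G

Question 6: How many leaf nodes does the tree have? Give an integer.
Leaves (nodes with no children): B, D, E, F, G, H

Answer: 6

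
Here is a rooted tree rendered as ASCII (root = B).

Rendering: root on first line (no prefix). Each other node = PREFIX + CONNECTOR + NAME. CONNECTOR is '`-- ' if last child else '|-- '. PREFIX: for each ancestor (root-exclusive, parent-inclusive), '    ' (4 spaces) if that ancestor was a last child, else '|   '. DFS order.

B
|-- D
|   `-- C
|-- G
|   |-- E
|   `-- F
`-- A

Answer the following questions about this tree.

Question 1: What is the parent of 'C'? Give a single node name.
Answer: D

Derivation:
Scan adjacency: C appears as child of D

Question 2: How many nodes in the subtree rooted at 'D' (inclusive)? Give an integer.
Answer: 2

Derivation:
Subtree rooted at D contains: C, D
Count = 2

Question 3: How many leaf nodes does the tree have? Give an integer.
Leaves (nodes with no children): A, C, E, F

Answer: 4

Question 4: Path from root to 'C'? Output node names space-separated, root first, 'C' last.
Answer: B D C

Derivation:
Walk down from root: B -> D -> C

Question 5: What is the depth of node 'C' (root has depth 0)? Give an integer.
Path from root to C: B -> D -> C
Depth = number of edges = 2

Answer: 2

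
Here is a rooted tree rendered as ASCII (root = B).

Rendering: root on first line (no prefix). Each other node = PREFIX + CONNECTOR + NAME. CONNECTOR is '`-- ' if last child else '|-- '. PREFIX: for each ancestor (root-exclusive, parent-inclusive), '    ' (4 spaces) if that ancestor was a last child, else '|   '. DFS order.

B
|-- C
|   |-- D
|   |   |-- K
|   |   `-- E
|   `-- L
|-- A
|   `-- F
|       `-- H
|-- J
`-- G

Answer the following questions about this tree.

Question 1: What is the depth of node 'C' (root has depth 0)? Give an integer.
Path from root to C: B -> C
Depth = number of edges = 1

Answer: 1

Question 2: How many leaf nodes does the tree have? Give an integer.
Leaves (nodes with no children): E, G, H, J, K, L

Answer: 6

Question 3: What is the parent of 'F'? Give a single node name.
Answer: A

Derivation:
Scan adjacency: F appears as child of A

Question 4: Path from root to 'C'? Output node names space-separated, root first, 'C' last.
Walk down from root: B -> C

Answer: B C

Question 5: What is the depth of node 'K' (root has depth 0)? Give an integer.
Path from root to K: B -> C -> D -> K
Depth = number of edges = 3

Answer: 3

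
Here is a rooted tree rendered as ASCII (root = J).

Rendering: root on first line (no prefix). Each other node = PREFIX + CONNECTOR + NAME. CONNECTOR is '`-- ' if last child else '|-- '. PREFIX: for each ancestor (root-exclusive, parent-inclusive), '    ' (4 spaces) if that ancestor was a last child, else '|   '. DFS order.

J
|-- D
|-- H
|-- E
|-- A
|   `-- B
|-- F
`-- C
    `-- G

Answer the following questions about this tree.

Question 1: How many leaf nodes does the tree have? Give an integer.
Leaves (nodes with no children): B, D, E, F, G, H

Answer: 6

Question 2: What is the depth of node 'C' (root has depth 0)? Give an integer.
Path from root to C: J -> C
Depth = number of edges = 1

Answer: 1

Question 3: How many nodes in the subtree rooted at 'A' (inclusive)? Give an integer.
Answer: 2

Derivation:
Subtree rooted at A contains: A, B
Count = 2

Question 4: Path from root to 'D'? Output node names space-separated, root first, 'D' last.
Walk down from root: J -> D

Answer: J D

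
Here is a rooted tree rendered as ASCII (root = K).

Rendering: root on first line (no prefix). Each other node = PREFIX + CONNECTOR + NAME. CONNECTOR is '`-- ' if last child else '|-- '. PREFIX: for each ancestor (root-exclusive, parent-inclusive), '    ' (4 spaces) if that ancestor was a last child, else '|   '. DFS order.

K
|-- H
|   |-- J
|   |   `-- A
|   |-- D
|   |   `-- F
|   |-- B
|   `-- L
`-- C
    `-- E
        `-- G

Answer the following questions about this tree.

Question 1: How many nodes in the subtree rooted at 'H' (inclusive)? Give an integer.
Answer: 7

Derivation:
Subtree rooted at H contains: A, B, D, F, H, J, L
Count = 7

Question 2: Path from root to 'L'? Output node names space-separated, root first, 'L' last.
Walk down from root: K -> H -> L

Answer: K H L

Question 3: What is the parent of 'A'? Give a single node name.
Answer: J

Derivation:
Scan adjacency: A appears as child of J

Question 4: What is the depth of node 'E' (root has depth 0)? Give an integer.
Answer: 2

Derivation:
Path from root to E: K -> C -> E
Depth = number of edges = 2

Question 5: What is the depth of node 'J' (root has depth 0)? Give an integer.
Path from root to J: K -> H -> J
Depth = number of edges = 2

Answer: 2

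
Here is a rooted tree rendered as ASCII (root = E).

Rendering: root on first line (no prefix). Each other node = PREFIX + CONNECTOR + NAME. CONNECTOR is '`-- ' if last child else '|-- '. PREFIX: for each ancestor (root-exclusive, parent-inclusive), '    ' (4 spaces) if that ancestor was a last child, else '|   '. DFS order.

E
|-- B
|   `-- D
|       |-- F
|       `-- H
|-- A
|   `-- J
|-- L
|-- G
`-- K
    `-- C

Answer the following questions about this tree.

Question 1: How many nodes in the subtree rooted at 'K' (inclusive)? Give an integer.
Answer: 2

Derivation:
Subtree rooted at K contains: C, K
Count = 2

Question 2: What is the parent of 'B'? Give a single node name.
Answer: E

Derivation:
Scan adjacency: B appears as child of E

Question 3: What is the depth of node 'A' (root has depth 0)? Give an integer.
Answer: 1

Derivation:
Path from root to A: E -> A
Depth = number of edges = 1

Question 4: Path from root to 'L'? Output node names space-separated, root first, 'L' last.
Answer: E L

Derivation:
Walk down from root: E -> L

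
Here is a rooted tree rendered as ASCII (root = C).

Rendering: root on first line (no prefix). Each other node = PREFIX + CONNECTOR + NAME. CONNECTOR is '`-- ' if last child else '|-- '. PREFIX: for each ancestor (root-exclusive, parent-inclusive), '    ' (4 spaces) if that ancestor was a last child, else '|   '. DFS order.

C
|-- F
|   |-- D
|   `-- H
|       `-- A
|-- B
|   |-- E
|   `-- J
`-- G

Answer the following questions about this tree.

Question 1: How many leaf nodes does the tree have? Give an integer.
Leaves (nodes with no children): A, D, E, G, J

Answer: 5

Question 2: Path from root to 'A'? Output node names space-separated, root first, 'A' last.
Walk down from root: C -> F -> H -> A

Answer: C F H A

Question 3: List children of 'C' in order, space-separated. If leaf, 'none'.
Answer: F B G

Derivation:
Node C's children (from adjacency): F, B, G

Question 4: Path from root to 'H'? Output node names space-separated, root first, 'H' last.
Answer: C F H

Derivation:
Walk down from root: C -> F -> H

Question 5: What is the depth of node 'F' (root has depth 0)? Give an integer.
Answer: 1

Derivation:
Path from root to F: C -> F
Depth = number of edges = 1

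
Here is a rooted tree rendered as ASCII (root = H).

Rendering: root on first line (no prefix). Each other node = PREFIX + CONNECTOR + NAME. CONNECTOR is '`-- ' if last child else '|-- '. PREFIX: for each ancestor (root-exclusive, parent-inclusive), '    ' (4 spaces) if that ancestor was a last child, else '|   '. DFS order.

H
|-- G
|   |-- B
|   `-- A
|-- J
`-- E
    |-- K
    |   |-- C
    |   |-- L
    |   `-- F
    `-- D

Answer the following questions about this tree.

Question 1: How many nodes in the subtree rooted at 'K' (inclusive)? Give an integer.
Subtree rooted at K contains: C, F, K, L
Count = 4

Answer: 4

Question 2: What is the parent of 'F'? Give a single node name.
Answer: K

Derivation:
Scan adjacency: F appears as child of K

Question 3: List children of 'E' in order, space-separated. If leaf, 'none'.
Node E's children (from adjacency): K, D

Answer: K D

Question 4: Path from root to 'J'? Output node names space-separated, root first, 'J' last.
Walk down from root: H -> J

Answer: H J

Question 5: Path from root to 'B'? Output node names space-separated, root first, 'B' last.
Answer: H G B

Derivation:
Walk down from root: H -> G -> B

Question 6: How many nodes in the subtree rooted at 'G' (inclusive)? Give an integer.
Subtree rooted at G contains: A, B, G
Count = 3

Answer: 3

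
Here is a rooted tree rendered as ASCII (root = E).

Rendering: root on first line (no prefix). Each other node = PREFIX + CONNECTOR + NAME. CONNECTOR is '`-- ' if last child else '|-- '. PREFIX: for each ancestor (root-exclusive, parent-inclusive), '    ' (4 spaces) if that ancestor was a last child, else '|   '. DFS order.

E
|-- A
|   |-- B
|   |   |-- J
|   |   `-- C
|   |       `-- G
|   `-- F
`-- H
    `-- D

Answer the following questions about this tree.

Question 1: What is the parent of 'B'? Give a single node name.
Scan adjacency: B appears as child of A

Answer: A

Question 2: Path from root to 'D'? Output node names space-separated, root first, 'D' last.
Walk down from root: E -> H -> D

Answer: E H D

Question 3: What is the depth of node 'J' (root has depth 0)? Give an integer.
Answer: 3

Derivation:
Path from root to J: E -> A -> B -> J
Depth = number of edges = 3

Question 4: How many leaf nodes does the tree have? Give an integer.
Leaves (nodes with no children): D, F, G, J

Answer: 4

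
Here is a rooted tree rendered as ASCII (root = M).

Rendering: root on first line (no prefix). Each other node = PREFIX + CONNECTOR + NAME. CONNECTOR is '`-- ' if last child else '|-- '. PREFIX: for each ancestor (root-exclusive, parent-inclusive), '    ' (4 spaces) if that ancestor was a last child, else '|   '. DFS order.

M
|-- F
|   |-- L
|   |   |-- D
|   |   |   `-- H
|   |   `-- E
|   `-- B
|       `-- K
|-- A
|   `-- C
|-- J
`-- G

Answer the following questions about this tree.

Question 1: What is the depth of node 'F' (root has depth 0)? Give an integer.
Answer: 1

Derivation:
Path from root to F: M -> F
Depth = number of edges = 1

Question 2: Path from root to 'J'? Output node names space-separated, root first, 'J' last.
Walk down from root: M -> J

Answer: M J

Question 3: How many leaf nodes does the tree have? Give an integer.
Answer: 6

Derivation:
Leaves (nodes with no children): C, E, G, H, J, K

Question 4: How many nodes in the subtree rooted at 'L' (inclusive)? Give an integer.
Subtree rooted at L contains: D, E, H, L
Count = 4

Answer: 4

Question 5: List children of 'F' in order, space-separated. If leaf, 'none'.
Node F's children (from adjacency): L, B

Answer: L B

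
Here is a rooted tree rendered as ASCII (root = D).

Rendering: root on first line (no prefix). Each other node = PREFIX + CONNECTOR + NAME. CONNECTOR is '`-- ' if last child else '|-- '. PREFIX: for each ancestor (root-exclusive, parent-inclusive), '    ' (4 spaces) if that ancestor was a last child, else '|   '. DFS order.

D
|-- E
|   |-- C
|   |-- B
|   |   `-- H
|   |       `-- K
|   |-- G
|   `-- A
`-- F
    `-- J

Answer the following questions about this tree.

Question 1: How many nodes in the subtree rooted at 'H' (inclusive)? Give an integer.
Answer: 2

Derivation:
Subtree rooted at H contains: H, K
Count = 2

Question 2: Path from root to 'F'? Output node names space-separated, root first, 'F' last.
Walk down from root: D -> F

Answer: D F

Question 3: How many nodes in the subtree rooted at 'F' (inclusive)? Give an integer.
Subtree rooted at F contains: F, J
Count = 2

Answer: 2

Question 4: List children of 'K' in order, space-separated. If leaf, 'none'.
Answer: none

Derivation:
Node K's children (from adjacency): (leaf)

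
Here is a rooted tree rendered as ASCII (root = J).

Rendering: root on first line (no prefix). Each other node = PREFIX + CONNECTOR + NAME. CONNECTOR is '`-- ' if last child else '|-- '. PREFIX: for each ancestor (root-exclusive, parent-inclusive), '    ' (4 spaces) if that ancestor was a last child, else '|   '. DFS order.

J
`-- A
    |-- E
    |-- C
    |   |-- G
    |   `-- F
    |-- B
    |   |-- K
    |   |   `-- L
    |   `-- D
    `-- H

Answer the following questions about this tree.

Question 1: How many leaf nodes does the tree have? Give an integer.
Answer: 6

Derivation:
Leaves (nodes with no children): D, E, F, G, H, L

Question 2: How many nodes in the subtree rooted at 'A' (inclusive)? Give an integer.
Subtree rooted at A contains: A, B, C, D, E, F, G, H, K, L
Count = 10

Answer: 10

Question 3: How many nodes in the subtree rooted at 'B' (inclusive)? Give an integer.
Subtree rooted at B contains: B, D, K, L
Count = 4

Answer: 4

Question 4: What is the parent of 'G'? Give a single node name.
Answer: C

Derivation:
Scan adjacency: G appears as child of C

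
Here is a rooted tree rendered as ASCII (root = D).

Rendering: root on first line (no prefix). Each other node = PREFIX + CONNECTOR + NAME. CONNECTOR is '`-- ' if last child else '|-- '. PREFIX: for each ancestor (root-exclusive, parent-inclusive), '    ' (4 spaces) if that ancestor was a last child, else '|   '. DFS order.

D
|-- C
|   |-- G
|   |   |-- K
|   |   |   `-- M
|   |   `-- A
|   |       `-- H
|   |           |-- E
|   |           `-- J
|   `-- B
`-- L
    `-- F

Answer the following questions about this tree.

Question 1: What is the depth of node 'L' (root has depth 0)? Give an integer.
Path from root to L: D -> L
Depth = number of edges = 1

Answer: 1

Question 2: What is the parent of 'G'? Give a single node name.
Answer: C

Derivation:
Scan adjacency: G appears as child of C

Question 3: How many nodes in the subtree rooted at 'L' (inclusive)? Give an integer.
Answer: 2

Derivation:
Subtree rooted at L contains: F, L
Count = 2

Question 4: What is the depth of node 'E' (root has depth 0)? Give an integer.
Path from root to E: D -> C -> G -> A -> H -> E
Depth = number of edges = 5

Answer: 5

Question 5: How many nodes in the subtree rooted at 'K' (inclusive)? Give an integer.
Answer: 2

Derivation:
Subtree rooted at K contains: K, M
Count = 2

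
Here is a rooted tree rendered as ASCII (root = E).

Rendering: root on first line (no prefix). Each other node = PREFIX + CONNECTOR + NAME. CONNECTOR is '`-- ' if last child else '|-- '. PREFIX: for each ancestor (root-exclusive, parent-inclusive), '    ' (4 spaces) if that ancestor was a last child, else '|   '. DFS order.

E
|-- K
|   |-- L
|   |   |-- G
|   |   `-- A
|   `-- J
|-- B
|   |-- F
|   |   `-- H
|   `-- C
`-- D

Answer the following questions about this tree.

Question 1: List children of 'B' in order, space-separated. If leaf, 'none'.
Node B's children (from adjacency): F, C

Answer: F C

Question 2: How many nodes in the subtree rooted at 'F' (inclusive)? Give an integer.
Subtree rooted at F contains: F, H
Count = 2

Answer: 2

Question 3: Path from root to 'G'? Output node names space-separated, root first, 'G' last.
Answer: E K L G

Derivation:
Walk down from root: E -> K -> L -> G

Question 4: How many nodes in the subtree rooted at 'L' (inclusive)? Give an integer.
Answer: 3

Derivation:
Subtree rooted at L contains: A, G, L
Count = 3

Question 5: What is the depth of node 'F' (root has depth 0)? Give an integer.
Path from root to F: E -> B -> F
Depth = number of edges = 2

Answer: 2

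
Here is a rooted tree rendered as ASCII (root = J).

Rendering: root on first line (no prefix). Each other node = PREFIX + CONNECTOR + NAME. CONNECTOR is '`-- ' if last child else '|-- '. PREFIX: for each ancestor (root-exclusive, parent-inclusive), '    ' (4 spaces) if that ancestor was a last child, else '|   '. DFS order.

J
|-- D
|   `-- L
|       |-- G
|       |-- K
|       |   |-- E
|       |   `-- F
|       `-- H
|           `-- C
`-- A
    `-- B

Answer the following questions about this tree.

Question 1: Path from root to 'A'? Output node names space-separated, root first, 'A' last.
Walk down from root: J -> A

Answer: J A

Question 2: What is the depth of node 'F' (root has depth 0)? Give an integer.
Answer: 4

Derivation:
Path from root to F: J -> D -> L -> K -> F
Depth = number of edges = 4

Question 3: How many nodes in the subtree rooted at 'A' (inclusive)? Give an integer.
Subtree rooted at A contains: A, B
Count = 2

Answer: 2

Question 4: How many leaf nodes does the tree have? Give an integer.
Leaves (nodes with no children): B, C, E, F, G

Answer: 5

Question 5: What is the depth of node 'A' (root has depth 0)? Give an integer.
Path from root to A: J -> A
Depth = number of edges = 1

Answer: 1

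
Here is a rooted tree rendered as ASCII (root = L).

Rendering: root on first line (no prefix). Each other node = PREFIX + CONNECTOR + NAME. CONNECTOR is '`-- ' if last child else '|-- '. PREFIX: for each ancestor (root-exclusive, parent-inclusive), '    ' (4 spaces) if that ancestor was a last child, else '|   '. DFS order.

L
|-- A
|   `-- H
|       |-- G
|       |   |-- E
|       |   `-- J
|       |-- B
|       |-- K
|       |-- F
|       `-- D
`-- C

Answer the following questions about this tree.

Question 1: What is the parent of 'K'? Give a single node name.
Scan adjacency: K appears as child of H

Answer: H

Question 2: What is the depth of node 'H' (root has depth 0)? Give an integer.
Answer: 2

Derivation:
Path from root to H: L -> A -> H
Depth = number of edges = 2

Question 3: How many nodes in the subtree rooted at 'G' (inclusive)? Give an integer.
Answer: 3

Derivation:
Subtree rooted at G contains: E, G, J
Count = 3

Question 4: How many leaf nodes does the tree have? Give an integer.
Answer: 7

Derivation:
Leaves (nodes with no children): B, C, D, E, F, J, K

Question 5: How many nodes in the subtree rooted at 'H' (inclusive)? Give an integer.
Answer: 8

Derivation:
Subtree rooted at H contains: B, D, E, F, G, H, J, K
Count = 8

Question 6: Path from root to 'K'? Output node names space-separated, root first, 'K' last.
Answer: L A H K

Derivation:
Walk down from root: L -> A -> H -> K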